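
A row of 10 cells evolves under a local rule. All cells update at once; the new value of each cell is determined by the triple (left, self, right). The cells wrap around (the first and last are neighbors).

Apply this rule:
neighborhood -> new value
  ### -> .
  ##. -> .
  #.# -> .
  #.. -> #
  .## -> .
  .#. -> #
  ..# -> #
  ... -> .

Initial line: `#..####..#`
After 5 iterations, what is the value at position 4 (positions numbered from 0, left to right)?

iteration 1: .##....##.
iteration 2: #..#..#..#
iteration 3: .########.
iteration 4: #........#
iteration 5: .#......#.
position 4 holds .

.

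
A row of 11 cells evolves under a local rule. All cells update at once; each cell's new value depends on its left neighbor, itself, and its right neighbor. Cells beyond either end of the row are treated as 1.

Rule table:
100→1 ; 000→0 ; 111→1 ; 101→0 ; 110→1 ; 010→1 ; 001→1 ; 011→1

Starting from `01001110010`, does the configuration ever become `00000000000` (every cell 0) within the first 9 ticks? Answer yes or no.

no

tick 1: 01111111110
tick 2: 01111111110  (fixed point — unchanged through tick 9)
tick 9 is 01111111110, still not uniform 0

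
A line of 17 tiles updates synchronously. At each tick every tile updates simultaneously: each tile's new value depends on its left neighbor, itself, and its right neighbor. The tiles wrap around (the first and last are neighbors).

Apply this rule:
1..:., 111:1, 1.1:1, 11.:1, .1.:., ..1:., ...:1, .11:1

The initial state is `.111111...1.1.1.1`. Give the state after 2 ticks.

tick 1: 1111111.1..1.1.1.
tick 2: 11111111....1.1.1

11111111....1.1.1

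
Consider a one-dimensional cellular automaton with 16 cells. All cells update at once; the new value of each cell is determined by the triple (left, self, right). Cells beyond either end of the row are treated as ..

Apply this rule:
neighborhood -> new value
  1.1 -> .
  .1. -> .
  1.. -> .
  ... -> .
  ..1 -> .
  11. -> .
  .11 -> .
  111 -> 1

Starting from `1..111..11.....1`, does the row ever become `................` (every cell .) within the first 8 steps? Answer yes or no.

....1...........
................
all cells are . at step 2

yes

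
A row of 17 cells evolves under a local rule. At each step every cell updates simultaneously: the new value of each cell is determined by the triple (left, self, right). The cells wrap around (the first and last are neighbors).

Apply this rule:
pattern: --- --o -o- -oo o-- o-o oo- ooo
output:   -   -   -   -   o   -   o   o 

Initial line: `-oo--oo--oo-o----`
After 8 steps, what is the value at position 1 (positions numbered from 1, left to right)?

o

--oo--oo--o--o---
---oo--oo--o--o--
----oo--oo--o--o-
-----oo--oo--o--o
o-----oo--oo--o--
-o-----oo--oo--o-
--o-----oo--oo--o
o--o-----oo--oo--
position 1 holds o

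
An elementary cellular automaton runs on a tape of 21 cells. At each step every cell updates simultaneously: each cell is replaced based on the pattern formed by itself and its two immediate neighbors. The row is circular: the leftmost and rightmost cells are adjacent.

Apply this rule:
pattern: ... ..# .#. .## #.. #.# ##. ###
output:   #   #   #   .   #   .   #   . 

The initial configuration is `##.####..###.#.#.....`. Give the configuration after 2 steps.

.#....###..#.#.######
.#####..####.#......#

.#####..####.#......#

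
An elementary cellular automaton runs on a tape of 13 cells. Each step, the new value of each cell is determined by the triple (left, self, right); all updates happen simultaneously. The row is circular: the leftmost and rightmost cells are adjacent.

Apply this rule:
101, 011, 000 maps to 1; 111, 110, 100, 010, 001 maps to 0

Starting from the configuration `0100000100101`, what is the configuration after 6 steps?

1001110000010
0001000111001
0100010100000
0001001001111
0100000001000
0001111100011

0001111100011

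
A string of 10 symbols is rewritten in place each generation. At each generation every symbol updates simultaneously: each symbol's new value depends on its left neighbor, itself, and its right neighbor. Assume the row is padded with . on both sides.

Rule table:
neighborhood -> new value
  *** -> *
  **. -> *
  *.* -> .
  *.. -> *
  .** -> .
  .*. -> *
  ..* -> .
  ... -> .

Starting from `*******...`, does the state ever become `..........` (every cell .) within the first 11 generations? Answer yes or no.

no

.*******..
..*******.
...*******
....******
.....*****
......****
.......***
........**
.........*
.........*  (fixed point — unchanged through generation 11)
generation 11 is .........*, still not uniform .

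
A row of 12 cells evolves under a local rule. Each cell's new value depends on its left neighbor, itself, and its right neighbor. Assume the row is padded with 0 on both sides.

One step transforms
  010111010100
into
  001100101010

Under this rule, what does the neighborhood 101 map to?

At position 2 the neighborhood is 101; the next row has 1 there.

1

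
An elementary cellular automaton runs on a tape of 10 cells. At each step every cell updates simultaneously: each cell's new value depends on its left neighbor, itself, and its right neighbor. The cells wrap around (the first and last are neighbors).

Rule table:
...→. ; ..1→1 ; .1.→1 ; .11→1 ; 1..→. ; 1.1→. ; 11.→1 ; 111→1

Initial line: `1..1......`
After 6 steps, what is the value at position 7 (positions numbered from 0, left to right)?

1.11.....1
1.11....11
1.11...111
1.11..1111
1.11.11111
1.11.11111
position 7 holds 1

1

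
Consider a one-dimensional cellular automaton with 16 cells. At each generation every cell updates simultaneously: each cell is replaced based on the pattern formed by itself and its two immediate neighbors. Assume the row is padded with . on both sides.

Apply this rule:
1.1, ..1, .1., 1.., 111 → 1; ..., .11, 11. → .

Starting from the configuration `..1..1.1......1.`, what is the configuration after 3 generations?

11.1111.11111111

.11111111....111
1.111111.1..1.1.
11.1111.11111111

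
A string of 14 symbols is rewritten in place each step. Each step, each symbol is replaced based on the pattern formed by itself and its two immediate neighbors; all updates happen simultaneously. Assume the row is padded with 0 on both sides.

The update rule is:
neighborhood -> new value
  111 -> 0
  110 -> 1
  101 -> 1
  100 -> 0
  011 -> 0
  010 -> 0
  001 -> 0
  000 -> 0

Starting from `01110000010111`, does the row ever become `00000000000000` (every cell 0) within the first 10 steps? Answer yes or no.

yes

00010000001001
00000000000000
all cells are 0 at step 2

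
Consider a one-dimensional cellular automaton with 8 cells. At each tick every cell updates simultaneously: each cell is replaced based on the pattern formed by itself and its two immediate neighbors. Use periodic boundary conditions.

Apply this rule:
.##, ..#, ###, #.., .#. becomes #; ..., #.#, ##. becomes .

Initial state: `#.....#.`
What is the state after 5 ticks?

##...##.
#.#.##..
#.#.#.##
..#.#.##
###.#.#.

###.#.#.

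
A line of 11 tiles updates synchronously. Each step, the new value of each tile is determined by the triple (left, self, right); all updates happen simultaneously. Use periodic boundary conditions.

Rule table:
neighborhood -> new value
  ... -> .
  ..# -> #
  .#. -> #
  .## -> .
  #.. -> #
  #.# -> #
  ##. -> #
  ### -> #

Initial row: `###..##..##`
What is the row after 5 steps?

#####.###.#
######.###.
.######.###
#.######.##
##.######.#

##.######.#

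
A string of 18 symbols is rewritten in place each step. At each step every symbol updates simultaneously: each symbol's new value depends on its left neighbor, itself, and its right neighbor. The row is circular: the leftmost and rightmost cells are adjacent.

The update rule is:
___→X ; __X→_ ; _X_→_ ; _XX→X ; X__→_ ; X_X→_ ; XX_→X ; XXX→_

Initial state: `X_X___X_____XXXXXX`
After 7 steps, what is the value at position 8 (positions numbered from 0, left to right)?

_

X___X___XXX_X_____
__X___X_X_X___XXX_
X___X_______X_X_X_
__X___XXXXX_______
X___X_X___X_XXXXXX
X_X_____X___X_____
____XXX___X___XXX_
position 8 holds _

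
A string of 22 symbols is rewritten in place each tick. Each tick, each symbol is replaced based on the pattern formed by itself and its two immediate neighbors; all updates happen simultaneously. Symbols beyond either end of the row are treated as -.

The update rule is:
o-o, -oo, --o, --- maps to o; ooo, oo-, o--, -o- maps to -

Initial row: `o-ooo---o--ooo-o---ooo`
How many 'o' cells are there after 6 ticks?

-oo---oo--oo--o--ooo--
oo--ooo--oo--o--oo---o
o--oo---oo--o--oo--oo-
--oo--ooo--o--oo--oo--
ooo--oo---o--oo--oo--o
o---oo--oo--oo--oo--o-
count of o: 10

10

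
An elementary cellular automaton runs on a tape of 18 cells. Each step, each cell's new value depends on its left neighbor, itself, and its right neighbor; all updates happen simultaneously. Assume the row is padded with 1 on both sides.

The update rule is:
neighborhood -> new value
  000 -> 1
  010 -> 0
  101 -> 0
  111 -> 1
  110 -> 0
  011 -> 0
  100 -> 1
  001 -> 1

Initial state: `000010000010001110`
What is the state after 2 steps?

111000111000100011

step 1: 111101111101110100
step 2: 111000111000100011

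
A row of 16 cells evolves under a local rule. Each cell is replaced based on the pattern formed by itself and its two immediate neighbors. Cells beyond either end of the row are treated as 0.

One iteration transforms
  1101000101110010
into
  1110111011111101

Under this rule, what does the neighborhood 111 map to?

At position 10 the neighborhood is 111; the next row has 1 there.

1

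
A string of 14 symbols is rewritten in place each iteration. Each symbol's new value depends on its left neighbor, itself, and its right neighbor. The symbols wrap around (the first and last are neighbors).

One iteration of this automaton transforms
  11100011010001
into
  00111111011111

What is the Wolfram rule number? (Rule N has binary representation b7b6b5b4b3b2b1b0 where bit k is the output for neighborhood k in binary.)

95

position 0: 111 → 0  (bit 7 = 0)
position 2: 110 → 1  (bit 6 = 1)
position 8: 101 → 0  (bit 5 = 0)
position 3: 100 → 1  (bit 4 = 1)
position 6: 011 → 1  (bit 3 = 1)
position 9: 010 → 1  (bit 2 = 1)
position 5: 001 → 1  (bit 1 = 1)
position 4: 000 → 1  (bit 0 = 1)
bits b7..b0 = 01011111 = 95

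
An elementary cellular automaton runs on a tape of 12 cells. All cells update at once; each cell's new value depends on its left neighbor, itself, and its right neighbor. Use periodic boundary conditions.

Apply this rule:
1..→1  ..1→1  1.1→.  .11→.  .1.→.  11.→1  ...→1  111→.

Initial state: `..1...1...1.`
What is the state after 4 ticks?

1...1...1...

tick 1: 11.111.111.1
tick 2: .1...1...1..
tick 3: 1.111.111.11
tick 4: 1...1...1...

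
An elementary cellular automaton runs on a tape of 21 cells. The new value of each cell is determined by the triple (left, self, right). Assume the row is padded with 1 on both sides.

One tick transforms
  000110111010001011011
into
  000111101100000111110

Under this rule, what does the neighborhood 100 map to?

At position 0 the neighborhood is 100; the next row has 0 there.

0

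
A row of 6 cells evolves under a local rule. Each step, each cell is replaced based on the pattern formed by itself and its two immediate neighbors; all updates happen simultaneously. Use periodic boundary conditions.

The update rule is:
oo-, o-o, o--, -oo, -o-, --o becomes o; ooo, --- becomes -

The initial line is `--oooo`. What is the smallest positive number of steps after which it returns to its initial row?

step 1: ooo--o
step 2: --oooo

2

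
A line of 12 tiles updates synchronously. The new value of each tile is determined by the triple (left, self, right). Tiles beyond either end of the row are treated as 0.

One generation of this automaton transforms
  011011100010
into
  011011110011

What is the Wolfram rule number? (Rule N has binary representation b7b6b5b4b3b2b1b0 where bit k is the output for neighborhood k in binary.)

220

position 5: 111 → 1  (bit 7 = 1)
position 2: 110 → 1  (bit 6 = 1)
position 3: 101 → 0  (bit 5 = 0)
position 7: 100 → 1  (bit 4 = 1)
position 1: 011 → 1  (bit 3 = 1)
position 10: 010 → 1  (bit 2 = 1)
position 0: 001 → 0  (bit 1 = 0)
position 8: 000 → 0  (bit 0 = 0)
bits b7..b0 = 11011100 = 220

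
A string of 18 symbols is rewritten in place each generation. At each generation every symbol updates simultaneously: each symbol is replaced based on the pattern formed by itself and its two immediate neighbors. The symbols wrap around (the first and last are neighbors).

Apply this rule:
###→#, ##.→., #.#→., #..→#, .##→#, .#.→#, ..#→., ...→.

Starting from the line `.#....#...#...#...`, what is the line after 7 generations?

.#.##.#.#.#.#.#.##

.##...##..##..##..
.#.#..#.#.#.#.#.#.
.#.##.#.#.#.#.#.##
.#.#..#.#.#.#.#.#.  (repeats generation 2; period 2)
generation 7: .#.##.#.#.#.#.#.##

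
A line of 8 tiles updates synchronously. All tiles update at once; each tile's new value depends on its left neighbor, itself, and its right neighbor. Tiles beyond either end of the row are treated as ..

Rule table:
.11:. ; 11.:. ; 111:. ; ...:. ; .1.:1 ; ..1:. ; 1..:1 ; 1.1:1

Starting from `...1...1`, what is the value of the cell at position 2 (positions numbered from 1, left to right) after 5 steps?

...11..1
.....1.1
.....111
........
........
position 2 holds .

.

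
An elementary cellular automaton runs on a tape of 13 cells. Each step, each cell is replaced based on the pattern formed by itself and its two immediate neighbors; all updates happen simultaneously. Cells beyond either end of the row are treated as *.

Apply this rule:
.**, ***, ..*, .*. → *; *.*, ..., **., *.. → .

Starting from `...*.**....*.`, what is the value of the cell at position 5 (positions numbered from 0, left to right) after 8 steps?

*

step 1: ..**.*....**.
step 2: .**..*...**..
step 3: .*..**..**..*
step 4: .*.**..**..**
step 5: .*.*..**..***
step 6: .*.*.**..****
step 7: .*.*.*..*****
step 8: .*.*.*.******
position 5 holds *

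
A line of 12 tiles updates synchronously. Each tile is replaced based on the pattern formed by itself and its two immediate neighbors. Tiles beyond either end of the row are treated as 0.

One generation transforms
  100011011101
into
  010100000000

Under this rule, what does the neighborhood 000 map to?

At position 2 the neighborhood is 000; the next row has 0 there.

0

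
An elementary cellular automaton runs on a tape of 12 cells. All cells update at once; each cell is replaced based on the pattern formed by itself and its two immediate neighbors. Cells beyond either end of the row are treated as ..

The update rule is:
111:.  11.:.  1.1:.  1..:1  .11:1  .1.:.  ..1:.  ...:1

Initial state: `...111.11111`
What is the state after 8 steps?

11.1.......1

step 1: 11.1...1....
step 2: 1...11..1111
step 3: .11.1.1.1...
step 4: .1.......111
step 5: ..111111.1..
step 6: 1.1.......11
step 7: ...111111.1.
step 8: 11.1.......1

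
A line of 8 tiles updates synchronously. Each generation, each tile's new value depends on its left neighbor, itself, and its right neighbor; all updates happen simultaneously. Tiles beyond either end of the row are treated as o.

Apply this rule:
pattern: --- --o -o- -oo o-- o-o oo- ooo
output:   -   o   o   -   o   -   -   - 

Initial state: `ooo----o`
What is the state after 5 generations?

generation 1: ---o--o-
generation 2: o-ooooo-
generation 3: --------
generation 4: o------o
generation 5: -o----o-

-o----o-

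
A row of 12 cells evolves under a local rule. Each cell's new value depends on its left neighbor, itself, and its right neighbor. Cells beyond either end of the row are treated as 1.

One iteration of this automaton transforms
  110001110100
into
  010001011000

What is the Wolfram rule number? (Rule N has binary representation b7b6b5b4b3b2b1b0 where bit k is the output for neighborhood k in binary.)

position 0: 111 → 0  (bit 7 = 0)
position 1: 110 → 1  (bit 6 = 1)
position 8: 101 → 1  (bit 5 = 1)
position 2: 100 → 0  (bit 4 = 0)
position 5: 011 → 1  (bit 3 = 1)
position 9: 010 → 0  (bit 2 = 0)
position 4: 001 → 0  (bit 1 = 0)
position 3: 000 → 0  (bit 0 = 0)
bits b7..b0 = 01101000 = 104

104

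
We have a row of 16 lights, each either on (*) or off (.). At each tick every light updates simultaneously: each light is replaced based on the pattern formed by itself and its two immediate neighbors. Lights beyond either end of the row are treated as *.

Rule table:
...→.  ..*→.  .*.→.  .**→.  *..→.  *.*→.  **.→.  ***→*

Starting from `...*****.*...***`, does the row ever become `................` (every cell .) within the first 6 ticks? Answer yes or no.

yes

....***.......**
.....*.........*
................
all cells are . at tick 3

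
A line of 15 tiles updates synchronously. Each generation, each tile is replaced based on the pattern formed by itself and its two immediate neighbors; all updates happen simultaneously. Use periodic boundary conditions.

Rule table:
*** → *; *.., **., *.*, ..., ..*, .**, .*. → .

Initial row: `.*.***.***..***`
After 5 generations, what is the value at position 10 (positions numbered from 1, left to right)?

....*...*....*.
...............
...............  (fixed point — unchanged through generation 5)
position 10 holds .

.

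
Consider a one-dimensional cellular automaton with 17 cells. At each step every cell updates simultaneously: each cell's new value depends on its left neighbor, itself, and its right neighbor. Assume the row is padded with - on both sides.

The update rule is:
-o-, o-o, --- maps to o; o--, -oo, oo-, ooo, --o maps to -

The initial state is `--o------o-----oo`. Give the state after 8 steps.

oooo----ooo----oo

step 1: o-o-oooo-o-ooo---
step 2: oooo----ooo----oo
step 3: -----oo-----oo---
step 4: oooo----ooo----oo  (repeats step 2; period 2)
step 8: oooo----ooo----oo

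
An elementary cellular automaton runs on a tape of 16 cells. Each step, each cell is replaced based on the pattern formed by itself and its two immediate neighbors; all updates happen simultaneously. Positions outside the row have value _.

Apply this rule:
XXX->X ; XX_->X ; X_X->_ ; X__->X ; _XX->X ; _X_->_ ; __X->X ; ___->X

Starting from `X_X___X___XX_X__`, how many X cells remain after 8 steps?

step 1: ___XXX_XXXXX__XX
step 2: XXXXXX_XXXXXXXXX
step 3: XXXXXX_XXXXXXXXX  (fixed point — unchanged through step 8)
count of X: 15

15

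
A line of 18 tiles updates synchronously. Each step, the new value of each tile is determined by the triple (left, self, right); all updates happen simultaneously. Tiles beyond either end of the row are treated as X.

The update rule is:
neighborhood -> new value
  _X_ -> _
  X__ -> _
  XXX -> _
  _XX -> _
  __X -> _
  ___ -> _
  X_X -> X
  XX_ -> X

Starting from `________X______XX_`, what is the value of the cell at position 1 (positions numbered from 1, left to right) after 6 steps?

step 1: ________________XX
step 2: __________________
step 3: __________________  (fixed point — unchanged through step 6)
position 1 holds _

_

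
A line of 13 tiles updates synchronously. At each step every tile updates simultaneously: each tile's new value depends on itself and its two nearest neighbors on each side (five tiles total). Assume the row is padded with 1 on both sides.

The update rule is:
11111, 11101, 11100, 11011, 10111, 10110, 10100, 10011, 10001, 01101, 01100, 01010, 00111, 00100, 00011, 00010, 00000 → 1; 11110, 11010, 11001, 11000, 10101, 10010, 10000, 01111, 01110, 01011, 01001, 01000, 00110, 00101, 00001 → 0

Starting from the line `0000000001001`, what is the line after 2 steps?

0011111011011
0110101111110

0110101111110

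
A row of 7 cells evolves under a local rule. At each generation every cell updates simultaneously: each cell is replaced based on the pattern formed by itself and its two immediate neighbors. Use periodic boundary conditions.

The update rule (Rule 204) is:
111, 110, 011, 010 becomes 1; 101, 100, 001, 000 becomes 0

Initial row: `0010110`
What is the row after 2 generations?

0010110

0010110  (fixed point — unchanged through generation 2)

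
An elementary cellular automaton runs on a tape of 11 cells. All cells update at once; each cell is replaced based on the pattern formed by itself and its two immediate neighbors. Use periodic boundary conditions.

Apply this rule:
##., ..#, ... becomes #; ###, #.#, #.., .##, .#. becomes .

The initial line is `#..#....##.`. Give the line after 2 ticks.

..#..###.#.
##..#..#...

##..#..#...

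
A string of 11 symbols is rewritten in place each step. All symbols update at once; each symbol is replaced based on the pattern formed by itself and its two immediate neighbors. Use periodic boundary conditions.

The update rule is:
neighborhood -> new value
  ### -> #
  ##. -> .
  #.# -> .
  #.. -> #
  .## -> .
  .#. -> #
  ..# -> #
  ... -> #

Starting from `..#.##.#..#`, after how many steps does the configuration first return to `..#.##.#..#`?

###....####
##.####.###
#...##...##
.###..###.#
..#.##.#..#

5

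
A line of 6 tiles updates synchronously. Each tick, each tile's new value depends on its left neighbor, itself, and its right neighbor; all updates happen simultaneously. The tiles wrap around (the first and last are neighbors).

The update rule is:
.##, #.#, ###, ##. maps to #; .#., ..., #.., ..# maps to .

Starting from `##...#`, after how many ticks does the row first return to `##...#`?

tick 1: ##...#

1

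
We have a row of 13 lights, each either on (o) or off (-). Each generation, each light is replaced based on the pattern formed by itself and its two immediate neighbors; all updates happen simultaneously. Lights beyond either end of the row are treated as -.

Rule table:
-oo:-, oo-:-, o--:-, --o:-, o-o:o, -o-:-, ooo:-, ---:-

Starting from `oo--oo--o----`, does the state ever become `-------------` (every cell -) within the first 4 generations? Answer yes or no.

generation 1: -------------
all cells are - at generation 1

yes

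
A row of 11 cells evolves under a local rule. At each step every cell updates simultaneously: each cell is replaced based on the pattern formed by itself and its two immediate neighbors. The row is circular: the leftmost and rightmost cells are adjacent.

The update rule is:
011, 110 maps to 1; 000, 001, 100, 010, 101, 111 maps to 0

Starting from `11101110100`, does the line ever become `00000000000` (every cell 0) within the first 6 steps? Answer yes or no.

yes

10101010000
00000000000
all cells are 0 at step 2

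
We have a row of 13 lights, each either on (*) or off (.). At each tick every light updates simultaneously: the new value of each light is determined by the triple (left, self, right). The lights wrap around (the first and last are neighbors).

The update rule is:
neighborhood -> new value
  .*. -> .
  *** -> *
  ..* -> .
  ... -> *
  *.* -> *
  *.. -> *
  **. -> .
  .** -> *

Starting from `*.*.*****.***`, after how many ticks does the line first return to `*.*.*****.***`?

.*.*****.****
*.*****.****.
.*****.****.*
*****.****.*.
****.****.*.*
***.****.*.**
**.****.*.***
*.****.*.****
.****.*.*****
****.*.*****.
***.*.*****.*
**.*.*****.**
*.*.*****.***

13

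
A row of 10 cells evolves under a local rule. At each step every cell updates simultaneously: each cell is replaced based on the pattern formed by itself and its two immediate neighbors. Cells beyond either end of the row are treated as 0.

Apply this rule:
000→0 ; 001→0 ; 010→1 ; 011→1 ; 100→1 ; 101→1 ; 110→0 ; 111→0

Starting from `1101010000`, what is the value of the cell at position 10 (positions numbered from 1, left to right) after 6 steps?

1011111000
1110000100
1001000110
1101100101
1011010111
1110111100
position 10 holds 0

0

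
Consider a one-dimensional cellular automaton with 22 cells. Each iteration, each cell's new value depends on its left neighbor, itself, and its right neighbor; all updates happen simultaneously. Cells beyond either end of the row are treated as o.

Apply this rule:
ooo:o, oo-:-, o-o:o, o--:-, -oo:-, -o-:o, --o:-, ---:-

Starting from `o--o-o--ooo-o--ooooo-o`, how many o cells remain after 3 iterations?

---ooo---o-oo---ooo-o-
----o----oo------o-ooo
----o------------oo-oo
count of o: 5

5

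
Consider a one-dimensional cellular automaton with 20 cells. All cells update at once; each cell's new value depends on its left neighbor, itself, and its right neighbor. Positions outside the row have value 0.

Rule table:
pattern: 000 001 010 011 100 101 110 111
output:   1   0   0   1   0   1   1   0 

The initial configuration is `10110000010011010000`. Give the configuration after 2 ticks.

tick 1: 01110111000011100111
tick 2: 01011101011010100101

01011101011010100101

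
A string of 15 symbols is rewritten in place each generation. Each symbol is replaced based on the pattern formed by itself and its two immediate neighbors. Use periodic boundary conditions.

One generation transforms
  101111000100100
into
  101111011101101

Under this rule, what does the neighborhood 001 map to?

At position 8 the neighborhood is 001; the next row has 1 there.

1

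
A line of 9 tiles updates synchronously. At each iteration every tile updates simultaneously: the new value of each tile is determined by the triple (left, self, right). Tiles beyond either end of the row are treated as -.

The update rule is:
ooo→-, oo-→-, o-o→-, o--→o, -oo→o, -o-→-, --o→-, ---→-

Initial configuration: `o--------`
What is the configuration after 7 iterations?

-o-------
--o------
---o-----
----o----
-----o---
------o--
-------o-

-------o-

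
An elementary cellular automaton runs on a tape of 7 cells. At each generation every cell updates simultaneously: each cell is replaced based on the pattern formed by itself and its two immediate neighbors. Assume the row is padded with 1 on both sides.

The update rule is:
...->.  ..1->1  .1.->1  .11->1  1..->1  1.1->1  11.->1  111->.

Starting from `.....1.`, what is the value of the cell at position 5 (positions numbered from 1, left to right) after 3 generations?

1

1...111
11.11..
.111111
position 5 holds 1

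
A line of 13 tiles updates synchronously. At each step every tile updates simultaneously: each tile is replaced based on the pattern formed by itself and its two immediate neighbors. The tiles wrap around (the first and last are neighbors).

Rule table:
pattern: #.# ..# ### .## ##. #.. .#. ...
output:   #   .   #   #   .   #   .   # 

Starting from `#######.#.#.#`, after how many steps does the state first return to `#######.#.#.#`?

######.#.#.##
#####.#.#.###
####.#.#.####
###.#.#.#####
##.#.#.######
#.#.#.#######
.#.#.########
#.#.########.
.#.########.#
#.########.#.
.########.#.#
########.#.#.
#######.#.#.#

13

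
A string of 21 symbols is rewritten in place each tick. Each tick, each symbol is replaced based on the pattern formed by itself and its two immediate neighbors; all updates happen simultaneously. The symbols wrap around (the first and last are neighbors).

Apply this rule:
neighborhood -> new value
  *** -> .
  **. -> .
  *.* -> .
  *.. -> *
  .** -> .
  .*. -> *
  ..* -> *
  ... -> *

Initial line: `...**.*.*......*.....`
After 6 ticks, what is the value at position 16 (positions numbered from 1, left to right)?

***...*.*************
...****..............
***....**************
...****..............  (repeats tick 2; period 2)
tick 6: ...****..............
position 16 holds .

.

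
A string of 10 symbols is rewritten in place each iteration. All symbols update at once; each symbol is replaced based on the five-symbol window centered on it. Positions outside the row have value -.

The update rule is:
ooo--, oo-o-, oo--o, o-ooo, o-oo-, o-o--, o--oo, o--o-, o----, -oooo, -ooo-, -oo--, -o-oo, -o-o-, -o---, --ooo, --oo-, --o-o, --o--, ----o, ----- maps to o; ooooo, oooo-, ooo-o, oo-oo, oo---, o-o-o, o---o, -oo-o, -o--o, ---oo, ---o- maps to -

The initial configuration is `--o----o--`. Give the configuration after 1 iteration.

o-oooo-ooo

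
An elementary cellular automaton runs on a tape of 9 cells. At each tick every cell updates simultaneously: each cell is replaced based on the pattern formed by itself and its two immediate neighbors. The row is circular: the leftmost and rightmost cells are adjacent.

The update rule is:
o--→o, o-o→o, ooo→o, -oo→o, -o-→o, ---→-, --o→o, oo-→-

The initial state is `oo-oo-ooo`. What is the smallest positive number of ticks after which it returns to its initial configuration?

9

o-oo-oooo
-oo-ooooo
oo-ooooo-
o-ooooo-o
-ooooo-oo
ooooo-oo-
oooo-oo-o
ooo-oo-oo
oo-oo-ooo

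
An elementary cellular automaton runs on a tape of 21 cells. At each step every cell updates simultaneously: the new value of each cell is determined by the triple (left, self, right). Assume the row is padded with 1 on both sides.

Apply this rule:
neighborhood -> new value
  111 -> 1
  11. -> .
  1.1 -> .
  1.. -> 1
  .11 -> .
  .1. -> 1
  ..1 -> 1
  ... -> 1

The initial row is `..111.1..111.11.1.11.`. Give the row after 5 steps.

1111.1..1111.11111111

step 1: 11.1..111.1.....1....
step 2: 1..111.1..11111111111
step 3: .11.1..111.1111111111
step 4: ....111.1...111111111
step 5: 1111.1..1111.11111111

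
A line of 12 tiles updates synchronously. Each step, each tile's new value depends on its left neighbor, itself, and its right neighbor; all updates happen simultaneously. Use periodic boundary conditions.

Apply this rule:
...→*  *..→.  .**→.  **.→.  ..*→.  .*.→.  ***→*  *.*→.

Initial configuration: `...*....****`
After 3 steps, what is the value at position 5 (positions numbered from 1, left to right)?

.*...**..**.
...*........
**...*******
position 5 holds .

.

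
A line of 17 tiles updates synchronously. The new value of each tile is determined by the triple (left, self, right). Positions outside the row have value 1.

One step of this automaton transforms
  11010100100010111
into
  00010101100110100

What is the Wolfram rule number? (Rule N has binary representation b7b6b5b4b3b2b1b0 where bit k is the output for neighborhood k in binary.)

position 0: 111 → 0  (bit 7 = 0)
position 1: 110 → 0  (bit 6 = 0)
position 2: 101 → 0  (bit 5 = 0)
position 6: 100 → 0  (bit 4 = 0)
position 14: 011 → 1  (bit 3 = 1)
position 3: 010 → 1  (bit 2 = 1)
position 7: 001 → 1  (bit 1 = 1)
position 10: 000 → 0  (bit 0 = 0)
bits b7..b0 = 00001110 = 14

14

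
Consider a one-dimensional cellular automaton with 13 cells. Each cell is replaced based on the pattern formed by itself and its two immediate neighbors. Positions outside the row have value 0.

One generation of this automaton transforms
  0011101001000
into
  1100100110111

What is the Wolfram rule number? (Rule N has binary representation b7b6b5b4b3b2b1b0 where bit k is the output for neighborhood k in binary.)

83

position 3: 111 → 0  (bit 7 = 0)
position 4: 110 → 1  (bit 6 = 1)
position 5: 101 → 0  (bit 5 = 0)
position 7: 100 → 1  (bit 4 = 1)
position 2: 011 → 0  (bit 3 = 0)
position 6: 010 → 0  (bit 2 = 0)
position 1: 001 → 1  (bit 1 = 1)
position 0: 000 → 1  (bit 0 = 1)
bits b7..b0 = 01010011 = 83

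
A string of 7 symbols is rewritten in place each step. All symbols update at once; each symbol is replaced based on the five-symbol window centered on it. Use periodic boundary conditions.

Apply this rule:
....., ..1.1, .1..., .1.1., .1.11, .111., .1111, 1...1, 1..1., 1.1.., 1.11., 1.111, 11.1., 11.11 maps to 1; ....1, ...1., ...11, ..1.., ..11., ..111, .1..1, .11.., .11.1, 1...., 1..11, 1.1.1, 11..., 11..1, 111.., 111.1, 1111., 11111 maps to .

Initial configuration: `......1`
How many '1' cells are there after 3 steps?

5

step 1: 1.11...
step 2: 111..1.
step 3: 11..111
count of 1: 5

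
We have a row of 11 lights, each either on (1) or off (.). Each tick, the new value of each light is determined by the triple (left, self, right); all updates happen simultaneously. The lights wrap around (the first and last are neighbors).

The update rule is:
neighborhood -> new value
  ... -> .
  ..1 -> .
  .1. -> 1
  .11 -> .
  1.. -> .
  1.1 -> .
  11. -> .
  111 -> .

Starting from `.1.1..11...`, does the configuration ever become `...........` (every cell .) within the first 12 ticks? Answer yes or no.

.1.1.......
.1.1.......  (fixed point — unchanged through tick 12)
tick 12 is .1.1......., still not uniform .

no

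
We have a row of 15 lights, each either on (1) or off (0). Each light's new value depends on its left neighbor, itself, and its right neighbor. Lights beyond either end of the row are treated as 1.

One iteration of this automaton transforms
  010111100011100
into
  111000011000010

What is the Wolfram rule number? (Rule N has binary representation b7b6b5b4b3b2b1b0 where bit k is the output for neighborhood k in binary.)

position 4: 111 → 0  (bit 7 = 0)
position 6: 110 → 0  (bit 6 = 0)
position 0: 101 → 1  (bit 5 = 1)
position 7: 100 → 1  (bit 4 = 1)
position 3: 011 → 0  (bit 3 = 0)
position 1: 010 → 1  (bit 2 = 1)
position 9: 001 → 0  (bit 1 = 0)
position 8: 000 → 1  (bit 0 = 1)
bits b7..b0 = 00110101 = 53

53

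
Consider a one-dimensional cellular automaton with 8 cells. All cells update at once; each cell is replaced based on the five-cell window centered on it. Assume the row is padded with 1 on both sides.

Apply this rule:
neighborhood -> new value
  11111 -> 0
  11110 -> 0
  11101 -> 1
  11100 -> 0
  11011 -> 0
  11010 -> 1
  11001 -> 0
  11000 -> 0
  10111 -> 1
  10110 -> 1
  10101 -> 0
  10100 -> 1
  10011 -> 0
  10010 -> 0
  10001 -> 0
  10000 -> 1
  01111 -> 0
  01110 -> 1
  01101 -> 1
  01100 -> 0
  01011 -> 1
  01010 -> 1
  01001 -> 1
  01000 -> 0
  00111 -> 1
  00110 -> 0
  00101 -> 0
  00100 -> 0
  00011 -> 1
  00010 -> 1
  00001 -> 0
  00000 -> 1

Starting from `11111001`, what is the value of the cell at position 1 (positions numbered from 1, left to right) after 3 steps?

0

00000001
01111011
01001010
position 1 holds 0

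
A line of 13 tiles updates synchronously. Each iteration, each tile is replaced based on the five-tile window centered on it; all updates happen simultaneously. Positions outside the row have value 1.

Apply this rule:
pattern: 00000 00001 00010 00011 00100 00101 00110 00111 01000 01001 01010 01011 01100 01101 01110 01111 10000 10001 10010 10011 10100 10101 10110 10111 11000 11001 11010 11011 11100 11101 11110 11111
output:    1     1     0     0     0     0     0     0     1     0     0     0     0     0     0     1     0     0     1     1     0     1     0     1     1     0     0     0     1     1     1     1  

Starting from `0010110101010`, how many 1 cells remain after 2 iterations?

iteration 1: 0100000101010
iteration 2: 0010110001010
count of 1: 5

5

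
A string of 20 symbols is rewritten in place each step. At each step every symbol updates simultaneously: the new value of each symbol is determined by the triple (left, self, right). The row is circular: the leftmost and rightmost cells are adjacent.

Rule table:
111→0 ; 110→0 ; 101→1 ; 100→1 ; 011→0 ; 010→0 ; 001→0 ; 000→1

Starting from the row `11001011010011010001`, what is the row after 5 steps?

10010010010010010000

00100100101000101100
10010010010110010011
01001001001001001000
00100100100100100111
10010010010010010000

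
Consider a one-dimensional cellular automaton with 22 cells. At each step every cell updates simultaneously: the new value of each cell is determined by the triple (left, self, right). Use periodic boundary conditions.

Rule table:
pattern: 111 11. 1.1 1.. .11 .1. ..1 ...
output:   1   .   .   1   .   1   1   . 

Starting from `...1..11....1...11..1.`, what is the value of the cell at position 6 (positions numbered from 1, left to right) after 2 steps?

..1111..1..111.1..1111
11.11.11111.1..111.11.
position 6 holds .

.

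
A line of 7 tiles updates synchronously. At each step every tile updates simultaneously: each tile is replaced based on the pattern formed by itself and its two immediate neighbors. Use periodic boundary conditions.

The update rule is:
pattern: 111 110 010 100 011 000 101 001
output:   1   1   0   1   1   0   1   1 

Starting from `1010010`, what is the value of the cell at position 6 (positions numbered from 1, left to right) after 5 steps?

1

0101101
1011110
0111111
1111111
1111111
position 6 holds 1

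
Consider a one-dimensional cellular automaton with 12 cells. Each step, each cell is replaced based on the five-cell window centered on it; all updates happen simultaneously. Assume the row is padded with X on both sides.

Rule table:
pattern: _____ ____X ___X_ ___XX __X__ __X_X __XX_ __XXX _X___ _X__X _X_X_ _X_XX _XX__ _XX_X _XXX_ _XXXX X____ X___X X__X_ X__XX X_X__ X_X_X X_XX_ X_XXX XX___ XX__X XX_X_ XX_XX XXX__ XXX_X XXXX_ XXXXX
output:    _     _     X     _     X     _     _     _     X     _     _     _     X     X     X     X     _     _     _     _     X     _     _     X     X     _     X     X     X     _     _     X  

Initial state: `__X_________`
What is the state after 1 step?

__XX________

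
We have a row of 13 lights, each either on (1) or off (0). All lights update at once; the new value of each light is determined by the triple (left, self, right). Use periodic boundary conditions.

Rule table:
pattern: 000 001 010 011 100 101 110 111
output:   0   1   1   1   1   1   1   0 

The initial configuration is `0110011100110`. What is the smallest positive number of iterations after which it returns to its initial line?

14

1111110111111
0000011100000
0000110110000
0001111111000
0011000001100
0111100011110
1100110110011
0111111111110
1100000000011
0110000000110
1111000001111
0001100011000
0011110111100
0110011100110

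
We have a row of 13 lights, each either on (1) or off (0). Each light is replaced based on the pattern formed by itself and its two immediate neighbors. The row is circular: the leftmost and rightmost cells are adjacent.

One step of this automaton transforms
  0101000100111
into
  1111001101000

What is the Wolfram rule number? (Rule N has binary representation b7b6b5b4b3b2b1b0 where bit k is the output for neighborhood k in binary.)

38

position 11: 111 → 0  (bit 7 = 0)
position 12: 110 → 0  (bit 6 = 0)
position 0: 101 → 1  (bit 5 = 1)
position 4: 100 → 0  (bit 4 = 0)
position 10: 011 → 0  (bit 3 = 0)
position 1: 010 → 1  (bit 2 = 1)
position 6: 001 → 1  (bit 1 = 1)
position 5: 000 → 0  (bit 0 = 0)
bits b7..b0 = 00100110 = 38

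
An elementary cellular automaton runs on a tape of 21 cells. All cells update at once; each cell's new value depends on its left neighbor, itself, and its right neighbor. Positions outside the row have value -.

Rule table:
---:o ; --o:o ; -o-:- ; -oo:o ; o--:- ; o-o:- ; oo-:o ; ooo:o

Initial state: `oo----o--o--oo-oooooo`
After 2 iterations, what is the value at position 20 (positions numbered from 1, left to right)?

o

oo-ooo--o--ooo-oooooo
oo-ooo-o--oooo-oooooo
position 20 holds o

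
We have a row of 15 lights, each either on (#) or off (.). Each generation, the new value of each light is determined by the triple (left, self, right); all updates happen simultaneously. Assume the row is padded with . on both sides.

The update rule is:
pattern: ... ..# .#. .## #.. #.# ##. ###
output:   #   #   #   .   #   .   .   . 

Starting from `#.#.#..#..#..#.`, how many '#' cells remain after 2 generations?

2

generation 1: #.#.###########
generation 2: #.#............
count of #: 2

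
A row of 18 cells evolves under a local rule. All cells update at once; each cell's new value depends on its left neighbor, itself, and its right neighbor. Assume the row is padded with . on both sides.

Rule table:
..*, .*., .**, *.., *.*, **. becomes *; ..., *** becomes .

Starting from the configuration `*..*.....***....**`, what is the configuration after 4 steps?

step 1: *****...**.**..***
step 2: *...**.*********.*
step 3: **.*****.......***
step 4: ****...**.....**.*

****...**.....**.*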